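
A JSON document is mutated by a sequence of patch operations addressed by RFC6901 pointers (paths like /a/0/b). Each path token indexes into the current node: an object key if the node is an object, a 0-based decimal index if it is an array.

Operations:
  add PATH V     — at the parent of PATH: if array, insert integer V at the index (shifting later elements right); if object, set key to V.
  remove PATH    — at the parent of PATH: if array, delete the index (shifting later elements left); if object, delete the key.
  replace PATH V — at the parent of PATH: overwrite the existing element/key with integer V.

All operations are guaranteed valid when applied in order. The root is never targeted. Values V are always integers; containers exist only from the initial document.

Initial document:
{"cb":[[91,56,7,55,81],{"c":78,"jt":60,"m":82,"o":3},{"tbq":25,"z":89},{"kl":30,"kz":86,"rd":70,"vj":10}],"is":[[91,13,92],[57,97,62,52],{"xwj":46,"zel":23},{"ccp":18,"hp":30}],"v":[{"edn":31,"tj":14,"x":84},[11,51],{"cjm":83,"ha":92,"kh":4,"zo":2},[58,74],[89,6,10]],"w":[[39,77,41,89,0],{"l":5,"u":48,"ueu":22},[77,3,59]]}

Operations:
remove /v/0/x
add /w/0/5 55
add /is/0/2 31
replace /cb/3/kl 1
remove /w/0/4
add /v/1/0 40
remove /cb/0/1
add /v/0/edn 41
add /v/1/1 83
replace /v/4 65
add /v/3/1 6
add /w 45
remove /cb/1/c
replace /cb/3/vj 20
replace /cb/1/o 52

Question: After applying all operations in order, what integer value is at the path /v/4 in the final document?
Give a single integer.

Answer: 65

Derivation:
After op 1 (remove /v/0/x): {"cb":[[91,56,7,55,81],{"c":78,"jt":60,"m":82,"o":3},{"tbq":25,"z":89},{"kl":30,"kz":86,"rd":70,"vj":10}],"is":[[91,13,92],[57,97,62,52],{"xwj":46,"zel":23},{"ccp":18,"hp":30}],"v":[{"edn":31,"tj":14},[11,51],{"cjm":83,"ha":92,"kh":4,"zo":2},[58,74],[89,6,10]],"w":[[39,77,41,89,0],{"l":5,"u":48,"ueu":22},[77,3,59]]}
After op 2 (add /w/0/5 55): {"cb":[[91,56,7,55,81],{"c":78,"jt":60,"m":82,"o":3},{"tbq":25,"z":89},{"kl":30,"kz":86,"rd":70,"vj":10}],"is":[[91,13,92],[57,97,62,52],{"xwj":46,"zel":23},{"ccp":18,"hp":30}],"v":[{"edn":31,"tj":14},[11,51],{"cjm":83,"ha":92,"kh":4,"zo":2},[58,74],[89,6,10]],"w":[[39,77,41,89,0,55],{"l":5,"u":48,"ueu":22},[77,3,59]]}
After op 3 (add /is/0/2 31): {"cb":[[91,56,7,55,81],{"c":78,"jt":60,"m":82,"o":3},{"tbq":25,"z":89},{"kl":30,"kz":86,"rd":70,"vj":10}],"is":[[91,13,31,92],[57,97,62,52],{"xwj":46,"zel":23},{"ccp":18,"hp":30}],"v":[{"edn":31,"tj":14},[11,51],{"cjm":83,"ha":92,"kh":4,"zo":2},[58,74],[89,6,10]],"w":[[39,77,41,89,0,55],{"l":5,"u":48,"ueu":22},[77,3,59]]}
After op 4 (replace /cb/3/kl 1): {"cb":[[91,56,7,55,81],{"c":78,"jt":60,"m":82,"o":3},{"tbq":25,"z":89},{"kl":1,"kz":86,"rd":70,"vj":10}],"is":[[91,13,31,92],[57,97,62,52],{"xwj":46,"zel":23},{"ccp":18,"hp":30}],"v":[{"edn":31,"tj":14},[11,51],{"cjm":83,"ha":92,"kh":4,"zo":2},[58,74],[89,6,10]],"w":[[39,77,41,89,0,55],{"l":5,"u":48,"ueu":22},[77,3,59]]}
After op 5 (remove /w/0/4): {"cb":[[91,56,7,55,81],{"c":78,"jt":60,"m":82,"o":3},{"tbq":25,"z":89},{"kl":1,"kz":86,"rd":70,"vj":10}],"is":[[91,13,31,92],[57,97,62,52],{"xwj":46,"zel":23},{"ccp":18,"hp":30}],"v":[{"edn":31,"tj":14},[11,51],{"cjm":83,"ha":92,"kh":4,"zo":2},[58,74],[89,6,10]],"w":[[39,77,41,89,55],{"l":5,"u":48,"ueu":22},[77,3,59]]}
After op 6 (add /v/1/0 40): {"cb":[[91,56,7,55,81],{"c":78,"jt":60,"m":82,"o":3},{"tbq":25,"z":89},{"kl":1,"kz":86,"rd":70,"vj":10}],"is":[[91,13,31,92],[57,97,62,52],{"xwj":46,"zel":23},{"ccp":18,"hp":30}],"v":[{"edn":31,"tj":14},[40,11,51],{"cjm":83,"ha":92,"kh":4,"zo":2},[58,74],[89,6,10]],"w":[[39,77,41,89,55],{"l":5,"u":48,"ueu":22},[77,3,59]]}
After op 7 (remove /cb/0/1): {"cb":[[91,7,55,81],{"c":78,"jt":60,"m":82,"o":3},{"tbq":25,"z":89},{"kl":1,"kz":86,"rd":70,"vj":10}],"is":[[91,13,31,92],[57,97,62,52],{"xwj":46,"zel":23},{"ccp":18,"hp":30}],"v":[{"edn":31,"tj":14},[40,11,51],{"cjm":83,"ha":92,"kh":4,"zo":2},[58,74],[89,6,10]],"w":[[39,77,41,89,55],{"l":5,"u":48,"ueu":22},[77,3,59]]}
After op 8 (add /v/0/edn 41): {"cb":[[91,7,55,81],{"c":78,"jt":60,"m":82,"o":3},{"tbq":25,"z":89},{"kl":1,"kz":86,"rd":70,"vj":10}],"is":[[91,13,31,92],[57,97,62,52],{"xwj":46,"zel":23},{"ccp":18,"hp":30}],"v":[{"edn":41,"tj":14},[40,11,51],{"cjm":83,"ha":92,"kh":4,"zo":2},[58,74],[89,6,10]],"w":[[39,77,41,89,55],{"l":5,"u":48,"ueu":22},[77,3,59]]}
After op 9 (add /v/1/1 83): {"cb":[[91,7,55,81],{"c":78,"jt":60,"m":82,"o":3},{"tbq":25,"z":89},{"kl":1,"kz":86,"rd":70,"vj":10}],"is":[[91,13,31,92],[57,97,62,52],{"xwj":46,"zel":23},{"ccp":18,"hp":30}],"v":[{"edn":41,"tj":14},[40,83,11,51],{"cjm":83,"ha":92,"kh":4,"zo":2},[58,74],[89,6,10]],"w":[[39,77,41,89,55],{"l":5,"u":48,"ueu":22},[77,3,59]]}
After op 10 (replace /v/4 65): {"cb":[[91,7,55,81],{"c":78,"jt":60,"m":82,"o":3},{"tbq":25,"z":89},{"kl":1,"kz":86,"rd":70,"vj":10}],"is":[[91,13,31,92],[57,97,62,52],{"xwj":46,"zel":23},{"ccp":18,"hp":30}],"v":[{"edn":41,"tj":14},[40,83,11,51],{"cjm":83,"ha":92,"kh":4,"zo":2},[58,74],65],"w":[[39,77,41,89,55],{"l":5,"u":48,"ueu":22},[77,3,59]]}
After op 11 (add /v/3/1 6): {"cb":[[91,7,55,81],{"c":78,"jt":60,"m":82,"o":3},{"tbq":25,"z":89},{"kl":1,"kz":86,"rd":70,"vj":10}],"is":[[91,13,31,92],[57,97,62,52],{"xwj":46,"zel":23},{"ccp":18,"hp":30}],"v":[{"edn":41,"tj":14},[40,83,11,51],{"cjm":83,"ha":92,"kh":4,"zo":2},[58,6,74],65],"w":[[39,77,41,89,55],{"l":5,"u":48,"ueu":22},[77,3,59]]}
After op 12 (add /w 45): {"cb":[[91,7,55,81],{"c":78,"jt":60,"m":82,"o":3},{"tbq":25,"z":89},{"kl":1,"kz":86,"rd":70,"vj":10}],"is":[[91,13,31,92],[57,97,62,52],{"xwj":46,"zel":23},{"ccp":18,"hp":30}],"v":[{"edn":41,"tj":14},[40,83,11,51],{"cjm":83,"ha":92,"kh":4,"zo":2},[58,6,74],65],"w":45}
After op 13 (remove /cb/1/c): {"cb":[[91,7,55,81],{"jt":60,"m":82,"o":3},{"tbq":25,"z":89},{"kl":1,"kz":86,"rd":70,"vj":10}],"is":[[91,13,31,92],[57,97,62,52],{"xwj":46,"zel":23},{"ccp":18,"hp":30}],"v":[{"edn":41,"tj":14},[40,83,11,51],{"cjm":83,"ha":92,"kh":4,"zo":2},[58,6,74],65],"w":45}
After op 14 (replace /cb/3/vj 20): {"cb":[[91,7,55,81],{"jt":60,"m":82,"o":3},{"tbq":25,"z":89},{"kl":1,"kz":86,"rd":70,"vj":20}],"is":[[91,13,31,92],[57,97,62,52],{"xwj":46,"zel":23},{"ccp":18,"hp":30}],"v":[{"edn":41,"tj":14},[40,83,11,51],{"cjm":83,"ha":92,"kh":4,"zo":2},[58,6,74],65],"w":45}
After op 15 (replace /cb/1/o 52): {"cb":[[91,7,55,81],{"jt":60,"m":82,"o":52},{"tbq":25,"z":89},{"kl":1,"kz":86,"rd":70,"vj":20}],"is":[[91,13,31,92],[57,97,62,52],{"xwj":46,"zel":23},{"ccp":18,"hp":30}],"v":[{"edn":41,"tj":14},[40,83,11,51],{"cjm":83,"ha":92,"kh":4,"zo":2},[58,6,74],65],"w":45}
Value at /v/4: 65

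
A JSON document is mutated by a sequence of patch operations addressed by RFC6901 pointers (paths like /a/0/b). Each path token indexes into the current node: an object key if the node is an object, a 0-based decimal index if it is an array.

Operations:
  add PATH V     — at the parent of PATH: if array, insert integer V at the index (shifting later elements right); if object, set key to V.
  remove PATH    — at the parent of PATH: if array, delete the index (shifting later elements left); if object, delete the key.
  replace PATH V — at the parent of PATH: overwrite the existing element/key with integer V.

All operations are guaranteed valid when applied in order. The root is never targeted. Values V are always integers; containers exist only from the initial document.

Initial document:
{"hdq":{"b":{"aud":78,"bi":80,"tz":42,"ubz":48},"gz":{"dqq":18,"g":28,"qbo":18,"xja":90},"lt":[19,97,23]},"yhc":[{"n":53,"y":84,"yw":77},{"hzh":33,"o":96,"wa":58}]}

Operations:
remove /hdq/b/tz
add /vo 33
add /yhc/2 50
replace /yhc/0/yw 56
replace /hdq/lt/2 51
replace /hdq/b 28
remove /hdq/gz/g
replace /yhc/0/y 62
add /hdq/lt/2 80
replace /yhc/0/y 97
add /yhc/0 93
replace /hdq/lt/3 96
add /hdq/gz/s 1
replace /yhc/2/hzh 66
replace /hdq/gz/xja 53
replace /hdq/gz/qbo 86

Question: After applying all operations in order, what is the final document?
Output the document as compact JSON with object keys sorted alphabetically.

After op 1 (remove /hdq/b/tz): {"hdq":{"b":{"aud":78,"bi":80,"ubz":48},"gz":{"dqq":18,"g":28,"qbo":18,"xja":90},"lt":[19,97,23]},"yhc":[{"n":53,"y":84,"yw":77},{"hzh":33,"o":96,"wa":58}]}
After op 2 (add /vo 33): {"hdq":{"b":{"aud":78,"bi":80,"ubz":48},"gz":{"dqq":18,"g":28,"qbo":18,"xja":90},"lt":[19,97,23]},"vo":33,"yhc":[{"n":53,"y":84,"yw":77},{"hzh":33,"o":96,"wa":58}]}
After op 3 (add /yhc/2 50): {"hdq":{"b":{"aud":78,"bi":80,"ubz":48},"gz":{"dqq":18,"g":28,"qbo":18,"xja":90},"lt":[19,97,23]},"vo":33,"yhc":[{"n":53,"y":84,"yw":77},{"hzh":33,"o":96,"wa":58},50]}
After op 4 (replace /yhc/0/yw 56): {"hdq":{"b":{"aud":78,"bi":80,"ubz":48},"gz":{"dqq":18,"g":28,"qbo":18,"xja":90},"lt":[19,97,23]},"vo":33,"yhc":[{"n":53,"y":84,"yw":56},{"hzh":33,"o":96,"wa":58},50]}
After op 5 (replace /hdq/lt/2 51): {"hdq":{"b":{"aud":78,"bi":80,"ubz":48},"gz":{"dqq":18,"g":28,"qbo":18,"xja":90},"lt":[19,97,51]},"vo":33,"yhc":[{"n":53,"y":84,"yw":56},{"hzh":33,"o":96,"wa":58},50]}
After op 6 (replace /hdq/b 28): {"hdq":{"b":28,"gz":{"dqq":18,"g":28,"qbo":18,"xja":90},"lt":[19,97,51]},"vo":33,"yhc":[{"n":53,"y":84,"yw":56},{"hzh":33,"o":96,"wa":58},50]}
After op 7 (remove /hdq/gz/g): {"hdq":{"b":28,"gz":{"dqq":18,"qbo":18,"xja":90},"lt":[19,97,51]},"vo":33,"yhc":[{"n":53,"y":84,"yw":56},{"hzh":33,"o":96,"wa":58},50]}
After op 8 (replace /yhc/0/y 62): {"hdq":{"b":28,"gz":{"dqq":18,"qbo":18,"xja":90},"lt":[19,97,51]},"vo":33,"yhc":[{"n":53,"y":62,"yw":56},{"hzh":33,"o":96,"wa":58},50]}
After op 9 (add /hdq/lt/2 80): {"hdq":{"b":28,"gz":{"dqq":18,"qbo":18,"xja":90},"lt":[19,97,80,51]},"vo":33,"yhc":[{"n":53,"y":62,"yw":56},{"hzh":33,"o":96,"wa":58},50]}
After op 10 (replace /yhc/0/y 97): {"hdq":{"b":28,"gz":{"dqq":18,"qbo":18,"xja":90},"lt":[19,97,80,51]},"vo":33,"yhc":[{"n":53,"y":97,"yw":56},{"hzh":33,"o":96,"wa":58},50]}
After op 11 (add /yhc/0 93): {"hdq":{"b":28,"gz":{"dqq":18,"qbo":18,"xja":90},"lt":[19,97,80,51]},"vo":33,"yhc":[93,{"n":53,"y":97,"yw":56},{"hzh":33,"o":96,"wa":58},50]}
After op 12 (replace /hdq/lt/3 96): {"hdq":{"b":28,"gz":{"dqq":18,"qbo":18,"xja":90},"lt":[19,97,80,96]},"vo":33,"yhc":[93,{"n":53,"y":97,"yw":56},{"hzh":33,"o":96,"wa":58},50]}
After op 13 (add /hdq/gz/s 1): {"hdq":{"b":28,"gz":{"dqq":18,"qbo":18,"s":1,"xja":90},"lt":[19,97,80,96]},"vo":33,"yhc":[93,{"n":53,"y":97,"yw":56},{"hzh":33,"o":96,"wa":58},50]}
After op 14 (replace /yhc/2/hzh 66): {"hdq":{"b":28,"gz":{"dqq":18,"qbo":18,"s":1,"xja":90},"lt":[19,97,80,96]},"vo":33,"yhc":[93,{"n":53,"y":97,"yw":56},{"hzh":66,"o":96,"wa":58},50]}
After op 15 (replace /hdq/gz/xja 53): {"hdq":{"b":28,"gz":{"dqq":18,"qbo":18,"s":1,"xja":53},"lt":[19,97,80,96]},"vo":33,"yhc":[93,{"n":53,"y":97,"yw":56},{"hzh":66,"o":96,"wa":58},50]}
After op 16 (replace /hdq/gz/qbo 86): {"hdq":{"b":28,"gz":{"dqq":18,"qbo":86,"s":1,"xja":53},"lt":[19,97,80,96]},"vo":33,"yhc":[93,{"n":53,"y":97,"yw":56},{"hzh":66,"o":96,"wa":58},50]}

Answer: {"hdq":{"b":28,"gz":{"dqq":18,"qbo":86,"s":1,"xja":53},"lt":[19,97,80,96]},"vo":33,"yhc":[93,{"n":53,"y":97,"yw":56},{"hzh":66,"o":96,"wa":58},50]}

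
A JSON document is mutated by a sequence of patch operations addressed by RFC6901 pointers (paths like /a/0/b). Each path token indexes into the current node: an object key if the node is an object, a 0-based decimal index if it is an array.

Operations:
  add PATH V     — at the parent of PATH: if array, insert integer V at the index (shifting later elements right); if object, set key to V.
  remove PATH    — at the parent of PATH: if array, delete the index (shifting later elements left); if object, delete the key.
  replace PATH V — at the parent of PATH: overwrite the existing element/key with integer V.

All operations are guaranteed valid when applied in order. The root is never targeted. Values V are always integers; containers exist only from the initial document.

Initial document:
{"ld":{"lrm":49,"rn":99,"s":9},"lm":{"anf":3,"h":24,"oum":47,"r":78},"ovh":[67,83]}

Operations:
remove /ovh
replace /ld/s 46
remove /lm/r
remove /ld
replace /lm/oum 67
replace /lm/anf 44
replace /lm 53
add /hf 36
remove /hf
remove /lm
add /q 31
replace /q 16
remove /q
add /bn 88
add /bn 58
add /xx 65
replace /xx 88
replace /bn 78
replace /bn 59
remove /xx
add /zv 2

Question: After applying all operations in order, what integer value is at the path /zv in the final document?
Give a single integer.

Answer: 2

Derivation:
After op 1 (remove /ovh): {"ld":{"lrm":49,"rn":99,"s":9},"lm":{"anf":3,"h":24,"oum":47,"r":78}}
After op 2 (replace /ld/s 46): {"ld":{"lrm":49,"rn":99,"s":46},"lm":{"anf":3,"h":24,"oum":47,"r":78}}
After op 3 (remove /lm/r): {"ld":{"lrm":49,"rn":99,"s":46},"lm":{"anf":3,"h":24,"oum":47}}
After op 4 (remove /ld): {"lm":{"anf":3,"h":24,"oum":47}}
After op 5 (replace /lm/oum 67): {"lm":{"anf":3,"h":24,"oum":67}}
After op 6 (replace /lm/anf 44): {"lm":{"anf":44,"h":24,"oum":67}}
After op 7 (replace /lm 53): {"lm":53}
After op 8 (add /hf 36): {"hf":36,"lm":53}
After op 9 (remove /hf): {"lm":53}
After op 10 (remove /lm): {}
After op 11 (add /q 31): {"q":31}
After op 12 (replace /q 16): {"q":16}
After op 13 (remove /q): {}
After op 14 (add /bn 88): {"bn":88}
After op 15 (add /bn 58): {"bn":58}
After op 16 (add /xx 65): {"bn":58,"xx":65}
After op 17 (replace /xx 88): {"bn":58,"xx":88}
After op 18 (replace /bn 78): {"bn":78,"xx":88}
After op 19 (replace /bn 59): {"bn":59,"xx":88}
After op 20 (remove /xx): {"bn":59}
After op 21 (add /zv 2): {"bn":59,"zv":2}
Value at /zv: 2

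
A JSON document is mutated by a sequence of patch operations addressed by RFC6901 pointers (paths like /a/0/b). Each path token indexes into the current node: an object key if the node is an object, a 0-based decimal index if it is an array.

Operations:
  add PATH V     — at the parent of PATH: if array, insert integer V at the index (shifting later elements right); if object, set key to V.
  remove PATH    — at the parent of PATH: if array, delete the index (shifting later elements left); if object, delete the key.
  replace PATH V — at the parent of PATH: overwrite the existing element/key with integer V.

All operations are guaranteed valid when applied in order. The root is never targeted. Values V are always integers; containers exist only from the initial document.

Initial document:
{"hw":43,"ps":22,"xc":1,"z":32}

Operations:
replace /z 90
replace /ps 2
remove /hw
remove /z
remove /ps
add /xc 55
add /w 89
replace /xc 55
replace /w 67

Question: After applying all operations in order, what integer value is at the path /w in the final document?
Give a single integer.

Answer: 67

Derivation:
After op 1 (replace /z 90): {"hw":43,"ps":22,"xc":1,"z":90}
After op 2 (replace /ps 2): {"hw":43,"ps":2,"xc":1,"z":90}
After op 3 (remove /hw): {"ps":2,"xc":1,"z":90}
After op 4 (remove /z): {"ps":2,"xc":1}
After op 5 (remove /ps): {"xc":1}
After op 6 (add /xc 55): {"xc":55}
After op 7 (add /w 89): {"w":89,"xc":55}
After op 8 (replace /xc 55): {"w":89,"xc":55}
After op 9 (replace /w 67): {"w":67,"xc":55}
Value at /w: 67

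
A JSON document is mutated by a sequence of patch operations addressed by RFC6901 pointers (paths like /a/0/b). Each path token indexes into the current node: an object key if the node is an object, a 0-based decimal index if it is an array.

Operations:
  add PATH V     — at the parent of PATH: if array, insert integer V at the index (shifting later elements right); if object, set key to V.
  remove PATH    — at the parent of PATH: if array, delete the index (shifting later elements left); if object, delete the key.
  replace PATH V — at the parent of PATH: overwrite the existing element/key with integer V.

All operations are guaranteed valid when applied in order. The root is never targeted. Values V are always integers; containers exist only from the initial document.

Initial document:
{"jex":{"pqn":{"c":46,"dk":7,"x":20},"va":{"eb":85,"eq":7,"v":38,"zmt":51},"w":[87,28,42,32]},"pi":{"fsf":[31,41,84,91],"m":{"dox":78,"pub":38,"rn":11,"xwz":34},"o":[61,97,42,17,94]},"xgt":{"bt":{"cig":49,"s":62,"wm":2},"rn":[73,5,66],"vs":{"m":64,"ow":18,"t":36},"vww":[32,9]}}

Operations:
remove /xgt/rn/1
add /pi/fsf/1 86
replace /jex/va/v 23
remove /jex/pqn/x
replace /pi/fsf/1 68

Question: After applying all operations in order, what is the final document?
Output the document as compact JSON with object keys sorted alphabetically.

After op 1 (remove /xgt/rn/1): {"jex":{"pqn":{"c":46,"dk":7,"x":20},"va":{"eb":85,"eq":7,"v":38,"zmt":51},"w":[87,28,42,32]},"pi":{"fsf":[31,41,84,91],"m":{"dox":78,"pub":38,"rn":11,"xwz":34},"o":[61,97,42,17,94]},"xgt":{"bt":{"cig":49,"s":62,"wm":2},"rn":[73,66],"vs":{"m":64,"ow":18,"t":36},"vww":[32,9]}}
After op 2 (add /pi/fsf/1 86): {"jex":{"pqn":{"c":46,"dk":7,"x":20},"va":{"eb":85,"eq":7,"v":38,"zmt":51},"w":[87,28,42,32]},"pi":{"fsf":[31,86,41,84,91],"m":{"dox":78,"pub":38,"rn":11,"xwz":34},"o":[61,97,42,17,94]},"xgt":{"bt":{"cig":49,"s":62,"wm":2},"rn":[73,66],"vs":{"m":64,"ow":18,"t":36},"vww":[32,9]}}
After op 3 (replace /jex/va/v 23): {"jex":{"pqn":{"c":46,"dk":7,"x":20},"va":{"eb":85,"eq":7,"v":23,"zmt":51},"w":[87,28,42,32]},"pi":{"fsf":[31,86,41,84,91],"m":{"dox":78,"pub":38,"rn":11,"xwz":34},"o":[61,97,42,17,94]},"xgt":{"bt":{"cig":49,"s":62,"wm":2},"rn":[73,66],"vs":{"m":64,"ow":18,"t":36},"vww":[32,9]}}
After op 4 (remove /jex/pqn/x): {"jex":{"pqn":{"c":46,"dk":7},"va":{"eb":85,"eq":7,"v":23,"zmt":51},"w":[87,28,42,32]},"pi":{"fsf":[31,86,41,84,91],"m":{"dox":78,"pub":38,"rn":11,"xwz":34},"o":[61,97,42,17,94]},"xgt":{"bt":{"cig":49,"s":62,"wm":2},"rn":[73,66],"vs":{"m":64,"ow":18,"t":36},"vww":[32,9]}}
After op 5 (replace /pi/fsf/1 68): {"jex":{"pqn":{"c":46,"dk":7},"va":{"eb":85,"eq":7,"v":23,"zmt":51},"w":[87,28,42,32]},"pi":{"fsf":[31,68,41,84,91],"m":{"dox":78,"pub":38,"rn":11,"xwz":34},"o":[61,97,42,17,94]},"xgt":{"bt":{"cig":49,"s":62,"wm":2},"rn":[73,66],"vs":{"m":64,"ow":18,"t":36},"vww":[32,9]}}

Answer: {"jex":{"pqn":{"c":46,"dk":7},"va":{"eb":85,"eq":7,"v":23,"zmt":51},"w":[87,28,42,32]},"pi":{"fsf":[31,68,41,84,91],"m":{"dox":78,"pub":38,"rn":11,"xwz":34},"o":[61,97,42,17,94]},"xgt":{"bt":{"cig":49,"s":62,"wm":2},"rn":[73,66],"vs":{"m":64,"ow":18,"t":36},"vww":[32,9]}}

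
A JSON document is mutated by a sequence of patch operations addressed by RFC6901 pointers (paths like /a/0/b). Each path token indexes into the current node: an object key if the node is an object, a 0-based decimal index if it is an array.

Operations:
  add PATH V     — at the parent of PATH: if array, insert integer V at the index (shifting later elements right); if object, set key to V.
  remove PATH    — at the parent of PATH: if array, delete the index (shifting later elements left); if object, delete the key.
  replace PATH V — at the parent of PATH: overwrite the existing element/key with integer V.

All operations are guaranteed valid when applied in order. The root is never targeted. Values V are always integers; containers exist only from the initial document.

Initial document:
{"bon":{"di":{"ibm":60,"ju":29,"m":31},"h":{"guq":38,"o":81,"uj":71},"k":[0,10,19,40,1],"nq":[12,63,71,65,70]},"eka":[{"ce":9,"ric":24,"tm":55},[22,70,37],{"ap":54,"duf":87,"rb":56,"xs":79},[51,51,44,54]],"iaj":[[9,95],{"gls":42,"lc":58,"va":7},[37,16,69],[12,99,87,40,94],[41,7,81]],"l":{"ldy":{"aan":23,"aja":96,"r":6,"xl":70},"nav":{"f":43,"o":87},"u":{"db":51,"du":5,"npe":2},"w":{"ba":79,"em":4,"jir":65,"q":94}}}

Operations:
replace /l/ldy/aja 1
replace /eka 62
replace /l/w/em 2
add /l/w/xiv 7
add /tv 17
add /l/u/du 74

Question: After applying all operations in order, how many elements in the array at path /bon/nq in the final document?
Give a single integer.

Answer: 5

Derivation:
After op 1 (replace /l/ldy/aja 1): {"bon":{"di":{"ibm":60,"ju":29,"m":31},"h":{"guq":38,"o":81,"uj":71},"k":[0,10,19,40,1],"nq":[12,63,71,65,70]},"eka":[{"ce":9,"ric":24,"tm":55},[22,70,37],{"ap":54,"duf":87,"rb":56,"xs":79},[51,51,44,54]],"iaj":[[9,95],{"gls":42,"lc":58,"va":7},[37,16,69],[12,99,87,40,94],[41,7,81]],"l":{"ldy":{"aan":23,"aja":1,"r":6,"xl":70},"nav":{"f":43,"o":87},"u":{"db":51,"du":5,"npe":2},"w":{"ba":79,"em":4,"jir":65,"q":94}}}
After op 2 (replace /eka 62): {"bon":{"di":{"ibm":60,"ju":29,"m":31},"h":{"guq":38,"o":81,"uj":71},"k":[0,10,19,40,1],"nq":[12,63,71,65,70]},"eka":62,"iaj":[[9,95],{"gls":42,"lc":58,"va":7},[37,16,69],[12,99,87,40,94],[41,7,81]],"l":{"ldy":{"aan":23,"aja":1,"r":6,"xl":70},"nav":{"f":43,"o":87},"u":{"db":51,"du":5,"npe":2},"w":{"ba":79,"em":4,"jir":65,"q":94}}}
After op 3 (replace /l/w/em 2): {"bon":{"di":{"ibm":60,"ju":29,"m":31},"h":{"guq":38,"o":81,"uj":71},"k":[0,10,19,40,1],"nq":[12,63,71,65,70]},"eka":62,"iaj":[[9,95],{"gls":42,"lc":58,"va":7},[37,16,69],[12,99,87,40,94],[41,7,81]],"l":{"ldy":{"aan":23,"aja":1,"r":6,"xl":70},"nav":{"f":43,"o":87},"u":{"db":51,"du":5,"npe":2},"w":{"ba":79,"em":2,"jir":65,"q":94}}}
After op 4 (add /l/w/xiv 7): {"bon":{"di":{"ibm":60,"ju":29,"m":31},"h":{"guq":38,"o":81,"uj":71},"k":[0,10,19,40,1],"nq":[12,63,71,65,70]},"eka":62,"iaj":[[9,95],{"gls":42,"lc":58,"va":7},[37,16,69],[12,99,87,40,94],[41,7,81]],"l":{"ldy":{"aan":23,"aja":1,"r":6,"xl":70},"nav":{"f":43,"o":87},"u":{"db":51,"du":5,"npe":2},"w":{"ba":79,"em":2,"jir":65,"q":94,"xiv":7}}}
After op 5 (add /tv 17): {"bon":{"di":{"ibm":60,"ju":29,"m":31},"h":{"guq":38,"o":81,"uj":71},"k":[0,10,19,40,1],"nq":[12,63,71,65,70]},"eka":62,"iaj":[[9,95],{"gls":42,"lc":58,"va":7},[37,16,69],[12,99,87,40,94],[41,7,81]],"l":{"ldy":{"aan":23,"aja":1,"r":6,"xl":70},"nav":{"f":43,"o":87},"u":{"db":51,"du":5,"npe":2},"w":{"ba":79,"em":2,"jir":65,"q":94,"xiv":7}},"tv":17}
After op 6 (add /l/u/du 74): {"bon":{"di":{"ibm":60,"ju":29,"m":31},"h":{"guq":38,"o":81,"uj":71},"k":[0,10,19,40,1],"nq":[12,63,71,65,70]},"eka":62,"iaj":[[9,95],{"gls":42,"lc":58,"va":7},[37,16,69],[12,99,87,40,94],[41,7,81]],"l":{"ldy":{"aan":23,"aja":1,"r":6,"xl":70},"nav":{"f":43,"o":87},"u":{"db":51,"du":74,"npe":2},"w":{"ba":79,"em":2,"jir":65,"q":94,"xiv":7}},"tv":17}
Size at path /bon/nq: 5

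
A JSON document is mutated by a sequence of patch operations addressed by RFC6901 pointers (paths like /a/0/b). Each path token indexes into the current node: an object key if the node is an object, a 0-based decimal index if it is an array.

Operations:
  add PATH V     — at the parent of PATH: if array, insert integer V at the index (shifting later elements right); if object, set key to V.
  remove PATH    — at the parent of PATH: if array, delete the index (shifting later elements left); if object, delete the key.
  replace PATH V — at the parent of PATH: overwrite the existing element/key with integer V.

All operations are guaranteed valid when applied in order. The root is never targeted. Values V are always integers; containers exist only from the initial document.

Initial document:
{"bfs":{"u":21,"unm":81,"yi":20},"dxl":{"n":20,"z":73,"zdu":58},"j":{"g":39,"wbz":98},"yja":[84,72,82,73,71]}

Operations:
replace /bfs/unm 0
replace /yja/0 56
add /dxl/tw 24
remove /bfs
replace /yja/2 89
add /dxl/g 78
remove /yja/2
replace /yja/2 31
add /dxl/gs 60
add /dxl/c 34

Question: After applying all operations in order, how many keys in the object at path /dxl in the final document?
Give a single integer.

Answer: 7

Derivation:
After op 1 (replace /bfs/unm 0): {"bfs":{"u":21,"unm":0,"yi":20},"dxl":{"n":20,"z":73,"zdu":58},"j":{"g":39,"wbz":98},"yja":[84,72,82,73,71]}
After op 2 (replace /yja/0 56): {"bfs":{"u":21,"unm":0,"yi":20},"dxl":{"n":20,"z":73,"zdu":58},"j":{"g":39,"wbz":98},"yja":[56,72,82,73,71]}
After op 3 (add /dxl/tw 24): {"bfs":{"u":21,"unm":0,"yi":20},"dxl":{"n":20,"tw":24,"z":73,"zdu":58},"j":{"g":39,"wbz":98},"yja":[56,72,82,73,71]}
After op 4 (remove /bfs): {"dxl":{"n":20,"tw":24,"z":73,"zdu":58},"j":{"g":39,"wbz":98},"yja":[56,72,82,73,71]}
After op 5 (replace /yja/2 89): {"dxl":{"n":20,"tw":24,"z":73,"zdu":58},"j":{"g":39,"wbz":98},"yja":[56,72,89,73,71]}
After op 6 (add /dxl/g 78): {"dxl":{"g":78,"n":20,"tw":24,"z":73,"zdu":58},"j":{"g":39,"wbz":98},"yja":[56,72,89,73,71]}
After op 7 (remove /yja/2): {"dxl":{"g":78,"n":20,"tw":24,"z":73,"zdu":58},"j":{"g":39,"wbz":98},"yja":[56,72,73,71]}
After op 8 (replace /yja/2 31): {"dxl":{"g":78,"n":20,"tw":24,"z":73,"zdu":58},"j":{"g":39,"wbz":98},"yja":[56,72,31,71]}
After op 9 (add /dxl/gs 60): {"dxl":{"g":78,"gs":60,"n":20,"tw":24,"z":73,"zdu":58},"j":{"g":39,"wbz":98},"yja":[56,72,31,71]}
After op 10 (add /dxl/c 34): {"dxl":{"c":34,"g":78,"gs":60,"n":20,"tw":24,"z":73,"zdu":58},"j":{"g":39,"wbz":98},"yja":[56,72,31,71]}
Size at path /dxl: 7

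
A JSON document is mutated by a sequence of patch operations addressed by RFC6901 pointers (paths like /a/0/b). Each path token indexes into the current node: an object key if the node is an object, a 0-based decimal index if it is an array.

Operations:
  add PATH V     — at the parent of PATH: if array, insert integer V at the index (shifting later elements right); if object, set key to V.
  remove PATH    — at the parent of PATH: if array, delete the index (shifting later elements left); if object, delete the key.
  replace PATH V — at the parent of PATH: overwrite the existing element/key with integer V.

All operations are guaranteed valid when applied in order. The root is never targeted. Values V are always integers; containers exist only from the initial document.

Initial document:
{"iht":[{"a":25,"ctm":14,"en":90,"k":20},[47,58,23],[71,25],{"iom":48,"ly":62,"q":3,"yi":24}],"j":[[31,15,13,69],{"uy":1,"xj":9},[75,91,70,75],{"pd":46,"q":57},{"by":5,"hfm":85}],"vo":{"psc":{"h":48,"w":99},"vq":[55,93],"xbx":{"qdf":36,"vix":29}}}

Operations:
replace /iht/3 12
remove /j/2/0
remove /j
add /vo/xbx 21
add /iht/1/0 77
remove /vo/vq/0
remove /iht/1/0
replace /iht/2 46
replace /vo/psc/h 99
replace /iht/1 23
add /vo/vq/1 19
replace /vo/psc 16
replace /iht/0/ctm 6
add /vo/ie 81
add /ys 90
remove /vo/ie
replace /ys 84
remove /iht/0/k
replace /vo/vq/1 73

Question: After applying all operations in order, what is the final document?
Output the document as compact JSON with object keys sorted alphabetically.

After op 1 (replace /iht/3 12): {"iht":[{"a":25,"ctm":14,"en":90,"k":20},[47,58,23],[71,25],12],"j":[[31,15,13,69],{"uy":1,"xj":9},[75,91,70,75],{"pd":46,"q":57},{"by":5,"hfm":85}],"vo":{"psc":{"h":48,"w":99},"vq":[55,93],"xbx":{"qdf":36,"vix":29}}}
After op 2 (remove /j/2/0): {"iht":[{"a":25,"ctm":14,"en":90,"k":20},[47,58,23],[71,25],12],"j":[[31,15,13,69],{"uy":1,"xj":9},[91,70,75],{"pd":46,"q":57},{"by":5,"hfm":85}],"vo":{"psc":{"h":48,"w":99},"vq":[55,93],"xbx":{"qdf":36,"vix":29}}}
After op 3 (remove /j): {"iht":[{"a":25,"ctm":14,"en":90,"k":20},[47,58,23],[71,25],12],"vo":{"psc":{"h":48,"w":99},"vq":[55,93],"xbx":{"qdf":36,"vix":29}}}
After op 4 (add /vo/xbx 21): {"iht":[{"a":25,"ctm":14,"en":90,"k":20},[47,58,23],[71,25],12],"vo":{"psc":{"h":48,"w":99},"vq":[55,93],"xbx":21}}
After op 5 (add /iht/1/0 77): {"iht":[{"a":25,"ctm":14,"en":90,"k":20},[77,47,58,23],[71,25],12],"vo":{"psc":{"h":48,"w":99},"vq":[55,93],"xbx":21}}
After op 6 (remove /vo/vq/0): {"iht":[{"a":25,"ctm":14,"en":90,"k":20},[77,47,58,23],[71,25],12],"vo":{"psc":{"h":48,"w":99},"vq":[93],"xbx":21}}
After op 7 (remove /iht/1/0): {"iht":[{"a":25,"ctm":14,"en":90,"k":20},[47,58,23],[71,25],12],"vo":{"psc":{"h":48,"w":99},"vq":[93],"xbx":21}}
After op 8 (replace /iht/2 46): {"iht":[{"a":25,"ctm":14,"en":90,"k":20},[47,58,23],46,12],"vo":{"psc":{"h":48,"w":99},"vq":[93],"xbx":21}}
After op 9 (replace /vo/psc/h 99): {"iht":[{"a":25,"ctm":14,"en":90,"k":20},[47,58,23],46,12],"vo":{"psc":{"h":99,"w":99},"vq":[93],"xbx":21}}
After op 10 (replace /iht/1 23): {"iht":[{"a":25,"ctm":14,"en":90,"k":20},23,46,12],"vo":{"psc":{"h":99,"w":99},"vq":[93],"xbx":21}}
After op 11 (add /vo/vq/1 19): {"iht":[{"a":25,"ctm":14,"en":90,"k":20},23,46,12],"vo":{"psc":{"h":99,"w":99},"vq":[93,19],"xbx":21}}
After op 12 (replace /vo/psc 16): {"iht":[{"a":25,"ctm":14,"en":90,"k":20},23,46,12],"vo":{"psc":16,"vq":[93,19],"xbx":21}}
After op 13 (replace /iht/0/ctm 6): {"iht":[{"a":25,"ctm":6,"en":90,"k":20},23,46,12],"vo":{"psc":16,"vq":[93,19],"xbx":21}}
After op 14 (add /vo/ie 81): {"iht":[{"a":25,"ctm":6,"en":90,"k":20},23,46,12],"vo":{"ie":81,"psc":16,"vq":[93,19],"xbx":21}}
After op 15 (add /ys 90): {"iht":[{"a":25,"ctm":6,"en":90,"k":20},23,46,12],"vo":{"ie":81,"psc":16,"vq":[93,19],"xbx":21},"ys":90}
After op 16 (remove /vo/ie): {"iht":[{"a":25,"ctm":6,"en":90,"k":20},23,46,12],"vo":{"psc":16,"vq":[93,19],"xbx":21},"ys":90}
After op 17 (replace /ys 84): {"iht":[{"a":25,"ctm":6,"en":90,"k":20},23,46,12],"vo":{"psc":16,"vq":[93,19],"xbx":21},"ys":84}
After op 18 (remove /iht/0/k): {"iht":[{"a":25,"ctm":6,"en":90},23,46,12],"vo":{"psc":16,"vq":[93,19],"xbx":21},"ys":84}
After op 19 (replace /vo/vq/1 73): {"iht":[{"a":25,"ctm":6,"en":90},23,46,12],"vo":{"psc":16,"vq":[93,73],"xbx":21},"ys":84}

Answer: {"iht":[{"a":25,"ctm":6,"en":90},23,46,12],"vo":{"psc":16,"vq":[93,73],"xbx":21},"ys":84}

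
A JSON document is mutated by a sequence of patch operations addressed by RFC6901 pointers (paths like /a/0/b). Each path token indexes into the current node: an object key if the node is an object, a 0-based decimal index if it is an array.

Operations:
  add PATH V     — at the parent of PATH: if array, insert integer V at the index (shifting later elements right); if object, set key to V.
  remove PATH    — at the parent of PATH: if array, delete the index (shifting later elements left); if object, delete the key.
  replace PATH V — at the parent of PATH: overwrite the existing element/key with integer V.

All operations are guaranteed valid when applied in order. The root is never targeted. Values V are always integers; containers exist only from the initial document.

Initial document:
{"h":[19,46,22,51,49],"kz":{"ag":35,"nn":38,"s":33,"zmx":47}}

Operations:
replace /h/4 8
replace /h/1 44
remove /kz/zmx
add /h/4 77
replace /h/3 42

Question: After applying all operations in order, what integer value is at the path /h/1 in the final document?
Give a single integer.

After op 1 (replace /h/4 8): {"h":[19,46,22,51,8],"kz":{"ag":35,"nn":38,"s":33,"zmx":47}}
After op 2 (replace /h/1 44): {"h":[19,44,22,51,8],"kz":{"ag":35,"nn":38,"s":33,"zmx":47}}
After op 3 (remove /kz/zmx): {"h":[19,44,22,51,8],"kz":{"ag":35,"nn":38,"s":33}}
After op 4 (add /h/4 77): {"h":[19,44,22,51,77,8],"kz":{"ag":35,"nn":38,"s":33}}
After op 5 (replace /h/3 42): {"h":[19,44,22,42,77,8],"kz":{"ag":35,"nn":38,"s":33}}
Value at /h/1: 44

Answer: 44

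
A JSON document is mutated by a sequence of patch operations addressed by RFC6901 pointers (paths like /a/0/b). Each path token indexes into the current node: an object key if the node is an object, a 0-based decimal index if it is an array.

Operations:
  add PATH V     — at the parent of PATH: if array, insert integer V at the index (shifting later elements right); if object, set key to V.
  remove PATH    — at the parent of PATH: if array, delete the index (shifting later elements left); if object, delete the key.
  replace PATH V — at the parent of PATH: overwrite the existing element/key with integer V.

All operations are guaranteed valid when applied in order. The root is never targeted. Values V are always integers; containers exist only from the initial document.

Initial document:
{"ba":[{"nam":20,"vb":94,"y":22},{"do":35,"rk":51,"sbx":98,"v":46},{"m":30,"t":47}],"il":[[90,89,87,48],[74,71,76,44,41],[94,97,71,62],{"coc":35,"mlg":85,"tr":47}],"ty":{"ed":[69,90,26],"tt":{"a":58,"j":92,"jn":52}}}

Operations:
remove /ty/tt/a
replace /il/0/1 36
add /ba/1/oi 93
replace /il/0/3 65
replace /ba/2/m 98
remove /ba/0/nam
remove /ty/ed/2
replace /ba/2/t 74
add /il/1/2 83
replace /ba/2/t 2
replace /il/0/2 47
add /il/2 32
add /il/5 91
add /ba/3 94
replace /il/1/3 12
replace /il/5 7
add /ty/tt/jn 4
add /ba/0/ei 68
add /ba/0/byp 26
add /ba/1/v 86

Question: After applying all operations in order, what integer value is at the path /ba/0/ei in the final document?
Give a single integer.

Answer: 68

Derivation:
After op 1 (remove /ty/tt/a): {"ba":[{"nam":20,"vb":94,"y":22},{"do":35,"rk":51,"sbx":98,"v":46},{"m":30,"t":47}],"il":[[90,89,87,48],[74,71,76,44,41],[94,97,71,62],{"coc":35,"mlg":85,"tr":47}],"ty":{"ed":[69,90,26],"tt":{"j":92,"jn":52}}}
After op 2 (replace /il/0/1 36): {"ba":[{"nam":20,"vb":94,"y":22},{"do":35,"rk":51,"sbx":98,"v":46},{"m":30,"t":47}],"il":[[90,36,87,48],[74,71,76,44,41],[94,97,71,62],{"coc":35,"mlg":85,"tr":47}],"ty":{"ed":[69,90,26],"tt":{"j":92,"jn":52}}}
After op 3 (add /ba/1/oi 93): {"ba":[{"nam":20,"vb":94,"y":22},{"do":35,"oi":93,"rk":51,"sbx":98,"v":46},{"m":30,"t":47}],"il":[[90,36,87,48],[74,71,76,44,41],[94,97,71,62],{"coc":35,"mlg":85,"tr":47}],"ty":{"ed":[69,90,26],"tt":{"j":92,"jn":52}}}
After op 4 (replace /il/0/3 65): {"ba":[{"nam":20,"vb":94,"y":22},{"do":35,"oi":93,"rk":51,"sbx":98,"v":46},{"m":30,"t":47}],"il":[[90,36,87,65],[74,71,76,44,41],[94,97,71,62],{"coc":35,"mlg":85,"tr":47}],"ty":{"ed":[69,90,26],"tt":{"j":92,"jn":52}}}
After op 5 (replace /ba/2/m 98): {"ba":[{"nam":20,"vb":94,"y":22},{"do":35,"oi":93,"rk":51,"sbx":98,"v":46},{"m":98,"t":47}],"il":[[90,36,87,65],[74,71,76,44,41],[94,97,71,62],{"coc":35,"mlg":85,"tr":47}],"ty":{"ed":[69,90,26],"tt":{"j":92,"jn":52}}}
After op 6 (remove /ba/0/nam): {"ba":[{"vb":94,"y":22},{"do":35,"oi":93,"rk":51,"sbx":98,"v":46},{"m":98,"t":47}],"il":[[90,36,87,65],[74,71,76,44,41],[94,97,71,62],{"coc":35,"mlg":85,"tr":47}],"ty":{"ed":[69,90,26],"tt":{"j":92,"jn":52}}}
After op 7 (remove /ty/ed/2): {"ba":[{"vb":94,"y":22},{"do":35,"oi":93,"rk":51,"sbx":98,"v":46},{"m":98,"t":47}],"il":[[90,36,87,65],[74,71,76,44,41],[94,97,71,62],{"coc":35,"mlg":85,"tr":47}],"ty":{"ed":[69,90],"tt":{"j":92,"jn":52}}}
After op 8 (replace /ba/2/t 74): {"ba":[{"vb":94,"y":22},{"do":35,"oi":93,"rk":51,"sbx":98,"v":46},{"m":98,"t":74}],"il":[[90,36,87,65],[74,71,76,44,41],[94,97,71,62],{"coc":35,"mlg":85,"tr":47}],"ty":{"ed":[69,90],"tt":{"j":92,"jn":52}}}
After op 9 (add /il/1/2 83): {"ba":[{"vb":94,"y":22},{"do":35,"oi":93,"rk":51,"sbx":98,"v":46},{"m":98,"t":74}],"il":[[90,36,87,65],[74,71,83,76,44,41],[94,97,71,62],{"coc":35,"mlg":85,"tr":47}],"ty":{"ed":[69,90],"tt":{"j":92,"jn":52}}}
After op 10 (replace /ba/2/t 2): {"ba":[{"vb":94,"y":22},{"do":35,"oi":93,"rk":51,"sbx":98,"v":46},{"m":98,"t":2}],"il":[[90,36,87,65],[74,71,83,76,44,41],[94,97,71,62],{"coc":35,"mlg":85,"tr":47}],"ty":{"ed":[69,90],"tt":{"j":92,"jn":52}}}
After op 11 (replace /il/0/2 47): {"ba":[{"vb":94,"y":22},{"do":35,"oi":93,"rk":51,"sbx":98,"v":46},{"m":98,"t":2}],"il":[[90,36,47,65],[74,71,83,76,44,41],[94,97,71,62],{"coc":35,"mlg":85,"tr":47}],"ty":{"ed":[69,90],"tt":{"j":92,"jn":52}}}
After op 12 (add /il/2 32): {"ba":[{"vb":94,"y":22},{"do":35,"oi":93,"rk":51,"sbx":98,"v":46},{"m":98,"t":2}],"il":[[90,36,47,65],[74,71,83,76,44,41],32,[94,97,71,62],{"coc":35,"mlg":85,"tr":47}],"ty":{"ed":[69,90],"tt":{"j":92,"jn":52}}}
After op 13 (add /il/5 91): {"ba":[{"vb":94,"y":22},{"do":35,"oi":93,"rk":51,"sbx":98,"v":46},{"m":98,"t":2}],"il":[[90,36,47,65],[74,71,83,76,44,41],32,[94,97,71,62],{"coc":35,"mlg":85,"tr":47},91],"ty":{"ed":[69,90],"tt":{"j":92,"jn":52}}}
After op 14 (add /ba/3 94): {"ba":[{"vb":94,"y":22},{"do":35,"oi":93,"rk":51,"sbx":98,"v":46},{"m":98,"t":2},94],"il":[[90,36,47,65],[74,71,83,76,44,41],32,[94,97,71,62],{"coc":35,"mlg":85,"tr":47},91],"ty":{"ed":[69,90],"tt":{"j":92,"jn":52}}}
After op 15 (replace /il/1/3 12): {"ba":[{"vb":94,"y":22},{"do":35,"oi":93,"rk":51,"sbx":98,"v":46},{"m":98,"t":2},94],"il":[[90,36,47,65],[74,71,83,12,44,41],32,[94,97,71,62],{"coc":35,"mlg":85,"tr":47},91],"ty":{"ed":[69,90],"tt":{"j":92,"jn":52}}}
After op 16 (replace /il/5 7): {"ba":[{"vb":94,"y":22},{"do":35,"oi":93,"rk":51,"sbx":98,"v":46},{"m":98,"t":2},94],"il":[[90,36,47,65],[74,71,83,12,44,41],32,[94,97,71,62],{"coc":35,"mlg":85,"tr":47},7],"ty":{"ed":[69,90],"tt":{"j":92,"jn":52}}}
After op 17 (add /ty/tt/jn 4): {"ba":[{"vb":94,"y":22},{"do":35,"oi":93,"rk":51,"sbx":98,"v":46},{"m":98,"t":2},94],"il":[[90,36,47,65],[74,71,83,12,44,41],32,[94,97,71,62],{"coc":35,"mlg":85,"tr":47},7],"ty":{"ed":[69,90],"tt":{"j":92,"jn":4}}}
After op 18 (add /ba/0/ei 68): {"ba":[{"ei":68,"vb":94,"y":22},{"do":35,"oi":93,"rk":51,"sbx":98,"v":46},{"m":98,"t":2},94],"il":[[90,36,47,65],[74,71,83,12,44,41],32,[94,97,71,62],{"coc":35,"mlg":85,"tr":47},7],"ty":{"ed":[69,90],"tt":{"j":92,"jn":4}}}
After op 19 (add /ba/0/byp 26): {"ba":[{"byp":26,"ei":68,"vb":94,"y":22},{"do":35,"oi":93,"rk":51,"sbx":98,"v":46},{"m":98,"t":2},94],"il":[[90,36,47,65],[74,71,83,12,44,41],32,[94,97,71,62],{"coc":35,"mlg":85,"tr":47},7],"ty":{"ed":[69,90],"tt":{"j":92,"jn":4}}}
After op 20 (add /ba/1/v 86): {"ba":[{"byp":26,"ei":68,"vb":94,"y":22},{"do":35,"oi":93,"rk":51,"sbx":98,"v":86},{"m":98,"t":2},94],"il":[[90,36,47,65],[74,71,83,12,44,41],32,[94,97,71,62],{"coc":35,"mlg":85,"tr":47},7],"ty":{"ed":[69,90],"tt":{"j":92,"jn":4}}}
Value at /ba/0/ei: 68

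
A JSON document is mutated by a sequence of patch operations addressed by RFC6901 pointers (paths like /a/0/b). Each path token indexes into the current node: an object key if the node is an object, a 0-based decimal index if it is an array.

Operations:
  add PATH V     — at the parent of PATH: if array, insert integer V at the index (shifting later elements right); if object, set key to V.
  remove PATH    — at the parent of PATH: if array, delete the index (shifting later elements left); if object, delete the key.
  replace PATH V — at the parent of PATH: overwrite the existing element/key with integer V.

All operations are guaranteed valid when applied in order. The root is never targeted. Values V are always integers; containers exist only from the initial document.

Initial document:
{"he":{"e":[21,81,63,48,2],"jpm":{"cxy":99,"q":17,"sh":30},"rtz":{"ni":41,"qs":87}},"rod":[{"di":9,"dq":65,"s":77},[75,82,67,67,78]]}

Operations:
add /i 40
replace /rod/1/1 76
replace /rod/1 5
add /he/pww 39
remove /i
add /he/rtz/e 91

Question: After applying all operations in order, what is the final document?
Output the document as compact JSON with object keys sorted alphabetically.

After op 1 (add /i 40): {"he":{"e":[21,81,63,48,2],"jpm":{"cxy":99,"q":17,"sh":30},"rtz":{"ni":41,"qs":87}},"i":40,"rod":[{"di":9,"dq":65,"s":77},[75,82,67,67,78]]}
After op 2 (replace /rod/1/1 76): {"he":{"e":[21,81,63,48,2],"jpm":{"cxy":99,"q":17,"sh":30},"rtz":{"ni":41,"qs":87}},"i":40,"rod":[{"di":9,"dq":65,"s":77},[75,76,67,67,78]]}
After op 3 (replace /rod/1 5): {"he":{"e":[21,81,63,48,2],"jpm":{"cxy":99,"q":17,"sh":30},"rtz":{"ni":41,"qs":87}},"i":40,"rod":[{"di":9,"dq":65,"s":77},5]}
After op 4 (add /he/pww 39): {"he":{"e":[21,81,63,48,2],"jpm":{"cxy":99,"q":17,"sh":30},"pww":39,"rtz":{"ni":41,"qs":87}},"i":40,"rod":[{"di":9,"dq":65,"s":77},5]}
After op 5 (remove /i): {"he":{"e":[21,81,63,48,2],"jpm":{"cxy":99,"q":17,"sh":30},"pww":39,"rtz":{"ni":41,"qs":87}},"rod":[{"di":9,"dq":65,"s":77},5]}
After op 6 (add /he/rtz/e 91): {"he":{"e":[21,81,63,48,2],"jpm":{"cxy":99,"q":17,"sh":30},"pww":39,"rtz":{"e":91,"ni":41,"qs":87}},"rod":[{"di":9,"dq":65,"s":77},5]}

Answer: {"he":{"e":[21,81,63,48,2],"jpm":{"cxy":99,"q":17,"sh":30},"pww":39,"rtz":{"e":91,"ni":41,"qs":87}},"rod":[{"di":9,"dq":65,"s":77},5]}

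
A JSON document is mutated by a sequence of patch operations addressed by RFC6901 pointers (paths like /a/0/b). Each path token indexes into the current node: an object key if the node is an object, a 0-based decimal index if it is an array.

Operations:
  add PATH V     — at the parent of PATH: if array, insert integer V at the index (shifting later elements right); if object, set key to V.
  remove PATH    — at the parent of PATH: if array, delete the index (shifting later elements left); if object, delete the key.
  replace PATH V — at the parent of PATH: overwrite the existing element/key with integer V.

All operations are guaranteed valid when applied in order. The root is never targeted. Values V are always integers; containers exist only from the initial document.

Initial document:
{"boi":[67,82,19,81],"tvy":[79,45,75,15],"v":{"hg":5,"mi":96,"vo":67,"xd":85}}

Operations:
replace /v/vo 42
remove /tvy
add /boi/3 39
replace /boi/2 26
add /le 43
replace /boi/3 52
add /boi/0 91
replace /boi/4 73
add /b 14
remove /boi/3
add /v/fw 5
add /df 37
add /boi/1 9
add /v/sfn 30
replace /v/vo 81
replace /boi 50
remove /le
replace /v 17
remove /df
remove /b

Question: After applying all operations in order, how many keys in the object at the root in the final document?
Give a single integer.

After op 1 (replace /v/vo 42): {"boi":[67,82,19,81],"tvy":[79,45,75,15],"v":{"hg":5,"mi":96,"vo":42,"xd":85}}
After op 2 (remove /tvy): {"boi":[67,82,19,81],"v":{"hg":5,"mi":96,"vo":42,"xd":85}}
After op 3 (add /boi/3 39): {"boi":[67,82,19,39,81],"v":{"hg":5,"mi":96,"vo":42,"xd":85}}
After op 4 (replace /boi/2 26): {"boi":[67,82,26,39,81],"v":{"hg":5,"mi":96,"vo":42,"xd":85}}
After op 5 (add /le 43): {"boi":[67,82,26,39,81],"le":43,"v":{"hg":5,"mi":96,"vo":42,"xd":85}}
After op 6 (replace /boi/3 52): {"boi":[67,82,26,52,81],"le":43,"v":{"hg":5,"mi":96,"vo":42,"xd":85}}
After op 7 (add /boi/0 91): {"boi":[91,67,82,26,52,81],"le":43,"v":{"hg":5,"mi":96,"vo":42,"xd":85}}
After op 8 (replace /boi/4 73): {"boi":[91,67,82,26,73,81],"le":43,"v":{"hg":5,"mi":96,"vo":42,"xd":85}}
After op 9 (add /b 14): {"b":14,"boi":[91,67,82,26,73,81],"le":43,"v":{"hg":5,"mi":96,"vo":42,"xd":85}}
After op 10 (remove /boi/3): {"b":14,"boi":[91,67,82,73,81],"le":43,"v":{"hg":5,"mi":96,"vo":42,"xd":85}}
After op 11 (add /v/fw 5): {"b":14,"boi":[91,67,82,73,81],"le":43,"v":{"fw":5,"hg":5,"mi":96,"vo":42,"xd":85}}
After op 12 (add /df 37): {"b":14,"boi":[91,67,82,73,81],"df":37,"le":43,"v":{"fw":5,"hg":5,"mi":96,"vo":42,"xd":85}}
After op 13 (add /boi/1 9): {"b":14,"boi":[91,9,67,82,73,81],"df":37,"le":43,"v":{"fw":5,"hg":5,"mi":96,"vo":42,"xd":85}}
After op 14 (add /v/sfn 30): {"b":14,"boi":[91,9,67,82,73,81],"df":37,"le":43,"v":{"fw":5,"hg":5,"mi":96,"sfn":30,"vo":42,"xd":85}}
After op 15 (replace /v/vo 81): {"b":14,"boi":[91,9,67,82,73,81],"df":37,"le":43,"v":{"fw":5,"hg":5,"mi":96,"sfn":30,"vo":81,"xd":85}}
After op 16 (replace /boi 50): {"b":14,"boi":50,"df":37,"le":43,"v":{"fw":5,"hg":5,"mi":96,"sfn":30,"vo":81,"xd":85}}
After op 17 (remove /le): {"b":14,"boi":50,"df":37,"v":{"fw":5,"hg":5,"mi":96,"sfn":30,"vo":81,"xd":85}}
After op 18 (replace /v 17): {"b":14,"boi":50,"df":37,"v":17}
After op 19 (remove /df): {"b":14,"boi":50,"v":17}
After op 20 (remove /b): {"boi":50,"v":17}
Size at the root: 2

Answer: 2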